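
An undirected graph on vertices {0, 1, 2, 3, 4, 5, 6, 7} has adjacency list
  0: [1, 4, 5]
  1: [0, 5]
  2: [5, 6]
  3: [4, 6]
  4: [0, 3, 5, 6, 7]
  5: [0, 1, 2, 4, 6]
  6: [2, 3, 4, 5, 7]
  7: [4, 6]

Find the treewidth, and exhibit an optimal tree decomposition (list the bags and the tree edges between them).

Treewidth 2.
One such decomposition:
Bags: B1 = {2, 5, 6}  B2 = {4, 5, 6}  B3 = {0, 4, 5}  B4 = {0, 1, 5}  B5 = {4, 6, 7}  B6 = {3, 4, 6}
Tree: B1–B2, B2–B3, B3–B4, B2–B5, B5–B6

The largest bag has 3 vertices, giving width 2; this decomposition certifies tw(G) ≤ 2. For the lower bound, the 3 vertices {0, 1, 5} are pairwise adjacent, and any tree decomposition puts a clique entirely inside one bag — forcing width ≥ 2. Hence tw(G) = 2 exactly.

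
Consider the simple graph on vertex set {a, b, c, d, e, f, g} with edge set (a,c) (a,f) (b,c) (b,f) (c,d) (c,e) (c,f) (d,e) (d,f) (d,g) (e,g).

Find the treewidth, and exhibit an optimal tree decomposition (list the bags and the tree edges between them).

Every bag has size at most 3, so the width is 3 − 1 = 2 and tw(G) ≤ 2. For the lower bound, the 3 vertices {d, e, g} are pairwise adjacent, and any tree decomposition puts a clique entirely inside one bag — forcing width ≥ 2. Therefore the treewidth is 2.

Treewidth 2.
One such decomposition:
Bags: B1 = {c, d, f}  B2 = {a, c, f}  B3 = {c, d, e}  B4 = {b, c, f}  B5 = {d, e, g}
Tree: B1–B2, B1–B3, B1–B4, B3–B5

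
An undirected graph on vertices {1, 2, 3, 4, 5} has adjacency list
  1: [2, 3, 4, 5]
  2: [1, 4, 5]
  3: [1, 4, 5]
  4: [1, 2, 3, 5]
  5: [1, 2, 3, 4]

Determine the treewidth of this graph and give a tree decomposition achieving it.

The largest bag has 4 vertices, giving width 3; this decomposition certifies tw(G) ≤ 3. Conversely, {1, 2, 4, 5} is a clique of size 4, and the vertices of any clique must share a bag in every tree decomposition; so some bag has ≥ 4 vertices and tw(G) ≥ 3. Combining the bounds, tw(G) = 3.

Treewidth 3.
Bags: B1 = {1, 3, 4, 5}  B2 = {1, 2, 4, 5}
Tree: B1–B2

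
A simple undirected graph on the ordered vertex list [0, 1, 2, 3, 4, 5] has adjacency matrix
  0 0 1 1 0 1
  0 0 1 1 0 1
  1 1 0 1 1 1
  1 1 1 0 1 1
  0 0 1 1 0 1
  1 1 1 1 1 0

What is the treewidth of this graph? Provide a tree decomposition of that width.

Each bag holds 4 vertices, so the decomposition has width 3, which upper-bounds the treewidth. For the lower bound, the 4 vertices {0, 2, 3, 5} are pairwise adjacent, and any tree decomposition puts a clique entirely inside one bag — forcing width ≥ 3. The upper and lower bounds meet at 3, so that is the treewidth.

Treewidth 3.
Bags: B1 = {0, 2, 3, 5}  B2 = {2, 3, 4, 5}  B3 = {1, 2, 3, 5}
Tree: B1–B2, B2–B3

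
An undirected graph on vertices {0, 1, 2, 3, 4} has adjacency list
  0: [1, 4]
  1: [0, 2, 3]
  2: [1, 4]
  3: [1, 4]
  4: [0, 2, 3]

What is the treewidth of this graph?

A width-2 tree decomposition is:
Bags: B1 = {1, 3, 4}  B2 = {1, 2, 4}  B3 = {0, 1, 4}
Tree: B1–B2, B2–B3
Every bag has size at most 3, so the width is 3 − 1 = 2 and tw(G) ≤ 2. For the lower bound, G contains the cycle 3–1–2–4–3, so G is not a forest; only forests have treewidth ≤ 1, hence tw(G) ≥ 2. Hence tw(G) = 2 exactly.

2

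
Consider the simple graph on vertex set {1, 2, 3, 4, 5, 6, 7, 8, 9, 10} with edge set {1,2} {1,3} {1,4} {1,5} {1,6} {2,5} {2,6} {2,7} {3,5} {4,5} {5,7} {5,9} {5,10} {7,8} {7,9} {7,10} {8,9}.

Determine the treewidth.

2

A width-2 tree decomposition is:
Bags: B1 = {1, 2, 5}  B2 = {1, 2, 6}  B3 = {2, 5, 7}  B4 = {5, 7, 9}  B5 = {5, 7, 10}  B6 = {1, 4, 5}  B7 = {1, 3, 5}  B8 = {7, 8, 9}
Tree: B1–B2, B1–B3, B3–B4, B4–B5, B1–B6, B6–B7, B4–B8
The largest bag has 3 vertices, giving width 2; this decomposition certifies tw(G) ≤ 2. For the lower bound, the 3 vertices {7, 8, 9} are pairwise adjacent, and any tree decomposition puts a clique entirely inside one bag — forcing width ≥ 2. The upper and lower bounds meet at 2, so that is the treewidth.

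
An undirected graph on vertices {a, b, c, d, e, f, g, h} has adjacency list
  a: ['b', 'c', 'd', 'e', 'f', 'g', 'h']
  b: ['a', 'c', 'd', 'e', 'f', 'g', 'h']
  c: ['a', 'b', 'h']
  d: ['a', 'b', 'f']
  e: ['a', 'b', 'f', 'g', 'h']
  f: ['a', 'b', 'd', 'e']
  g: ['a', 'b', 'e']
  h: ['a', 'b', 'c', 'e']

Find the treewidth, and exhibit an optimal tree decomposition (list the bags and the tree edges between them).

Each bag holds 4 vertices, so the decomposition has width 3, which upper-bounds the treewidth. For the lower bound, the 4 vertices {a, b, d, f} are pairwise adjacent, and any tree decomposition puts a clique entirely inside one bag — forcing width ≥ 3. The upper and lower bounds meet at 3, so that is the treewidth.

Treewidth 3.
Bags: B1 = {a, b, e, h}  B2 = {a, b, e, g}  B3 = {a, b, c, h}  B4 = {a, b, e, f}  B5 = {a, b, d, f}
Tree: B1–B2, B1–B3, B1–B4, B4–B5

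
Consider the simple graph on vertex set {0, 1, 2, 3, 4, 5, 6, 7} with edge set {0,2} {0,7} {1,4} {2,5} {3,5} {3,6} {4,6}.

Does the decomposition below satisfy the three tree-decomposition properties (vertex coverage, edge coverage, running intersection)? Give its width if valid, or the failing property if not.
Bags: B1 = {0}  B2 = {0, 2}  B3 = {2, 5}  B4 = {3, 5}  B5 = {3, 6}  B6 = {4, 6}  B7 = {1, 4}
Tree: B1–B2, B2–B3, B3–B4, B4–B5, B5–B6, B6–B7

A tree decomposition must satisfy three properties: every vertex lies in some bag; for every edge, both endpoints lie together in some bag; and for every vertex, the bags containing it form a connected subtree. Here vertex 7 appears in no bag, so the decomposition is invalid.

No — vertex 7 appears in no bag.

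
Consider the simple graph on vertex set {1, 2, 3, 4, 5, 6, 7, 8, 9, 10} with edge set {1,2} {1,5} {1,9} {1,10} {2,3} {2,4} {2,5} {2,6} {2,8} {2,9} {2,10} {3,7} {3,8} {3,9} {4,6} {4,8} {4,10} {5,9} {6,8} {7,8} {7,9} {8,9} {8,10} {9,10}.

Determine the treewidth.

A width-3 tree decomposition is:
Bags: B1 = {2, 8, 9, 10}  B2 = {2, 3, 8, 9}  B3 = {2, 4, 8, 10}  B4 = {2, 4, 6, 8}  B5 = {3, 7, 8, 9}  B6 = {1, 2, 9, 10}  B7 = {1, 2, 5, 9}
Tree: B1–B2, B1–B3, B3–B4, B2–B5, B1–B6, B6–B7
Each bag holds 4 vertices, so the decomposition has width 3, which upper-bounds the treewidth. Conversely, {2, 8, 9, 10} is a clique of size 4, and the vertices of any clique must share a bag in every tree decomposition; so some bag has ≥ 4 vertices and tw(G) ≥ 3. Hence tw(G) = 3 exactly.

3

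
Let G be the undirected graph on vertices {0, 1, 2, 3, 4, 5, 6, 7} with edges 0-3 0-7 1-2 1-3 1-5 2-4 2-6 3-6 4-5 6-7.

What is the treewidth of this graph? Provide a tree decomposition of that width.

Every bag has size at most 3, so the width is 3 − 1 = 2 and tw(G) ≤ 2. Since 0–7–6–3–0 is a cycle in G, G is not acyclic. Forests are exactly the graphs of treewidth ≤ 1, so tw(G) ≥ 2. The upper and lower bounds meet at 2, so that is the treewidth.

Treewidth 2.
One such decomposition:
Bags: B1 = {0, 3, 7}  B2 = {3, 6, 7}  B3 = {1, 3, 6}  B4 = {1, 2, 6}  B5 = {1, 2, 5}  B6 = {2, 4, 5}
Tree: B1–B2, B2–B3, B3–B4, B4–B5, B5–B6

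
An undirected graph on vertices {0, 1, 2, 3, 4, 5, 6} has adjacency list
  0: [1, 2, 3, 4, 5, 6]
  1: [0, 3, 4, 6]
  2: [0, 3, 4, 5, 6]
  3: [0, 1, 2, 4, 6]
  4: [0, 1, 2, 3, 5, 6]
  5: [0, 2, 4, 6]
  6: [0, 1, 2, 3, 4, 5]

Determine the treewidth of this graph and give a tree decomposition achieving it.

Treewidth 4.
One such decomposition:
Bags: B1 = {0, 2, 3, 4, 6}  B2 = {0, 1, 3, 4, 6}  B3 = {0, 2, 4, 5, 6}
Tree: B1–B2, B1–B3

The largest bag has 5 vertices, giving width 4; this decomposition certifies tw(G) ≤ 4. For the lower bound, the 5 vertices {0, 1, 3, 4, 6} are pairwise adjacent, and any tree decomposition puts a clique entirely inside one bag — forcing width ≥ 4. The upper and lower bounds meet at 4, so that is the treewidth.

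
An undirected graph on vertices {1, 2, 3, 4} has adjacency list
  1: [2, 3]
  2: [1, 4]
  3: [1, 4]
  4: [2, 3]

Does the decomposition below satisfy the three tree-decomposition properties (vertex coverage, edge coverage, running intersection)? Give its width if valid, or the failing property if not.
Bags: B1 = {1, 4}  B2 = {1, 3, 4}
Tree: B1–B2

A tree decomposition must satisfy three properties: every vertex lies in some bag; for every edge, both endpoints lie together in some bag; and for every vertex, the bags containing it form a connected subtree. Here vertex 2 appears in no bag, so the decomposition is invalid.

No — vertex 2 appears in no bag.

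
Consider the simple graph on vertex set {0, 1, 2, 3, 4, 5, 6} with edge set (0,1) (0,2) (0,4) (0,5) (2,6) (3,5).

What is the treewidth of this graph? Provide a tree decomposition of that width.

Every bag has size at most 2, so the width is 2 − 1 = 1 and tw(G) ≤ 1. Any graph with an edge has treewidth ≥ 1, and G has the edge 1–0. Combining the bounds, tw(G) = 1.

Treewidth 1.
One optimal decomposition is:
Bags: B1 = {0, 1}  B2 = {0, 5}  B3 = {0, 2}  B4 = {2, 6}  B5 = {3, 5}  B6 = {0, 4}
Tree: B1–B2, B2–B3, B3–B4, B2–B5, B1–B6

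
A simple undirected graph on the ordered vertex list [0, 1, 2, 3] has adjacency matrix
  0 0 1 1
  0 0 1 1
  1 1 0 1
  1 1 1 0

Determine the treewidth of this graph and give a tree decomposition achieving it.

Each bag holds 3 vertices, so the decomposition has width 2, which upper-bounds the treewidth. For the lower bound, the 3 vertices {0, 2, 3} are pairwise adjacent, and any tree decomposition puts a clique entirely inside one bag — forcing width ≥ 2. Therefore the treewidth is 2.

Treewidth 2.
One such decomposition:
Bags: B1 = {1, 2, 3}  B2 = {0, 2, 3}
Tree: B1–B2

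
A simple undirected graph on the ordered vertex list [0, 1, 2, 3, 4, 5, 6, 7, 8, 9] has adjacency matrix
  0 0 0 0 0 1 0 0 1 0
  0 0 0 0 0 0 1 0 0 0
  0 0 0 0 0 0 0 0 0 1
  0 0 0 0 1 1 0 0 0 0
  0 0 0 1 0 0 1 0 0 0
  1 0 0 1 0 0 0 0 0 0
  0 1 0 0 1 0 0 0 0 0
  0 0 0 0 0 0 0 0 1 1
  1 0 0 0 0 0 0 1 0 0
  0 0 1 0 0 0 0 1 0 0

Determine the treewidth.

1

A width-1 tree decomposition is:
Bags: B1 = {2, 9}  B2 = {7, 9}  B3 = {7, 8}  B4 = {0, 8}  B5 = {0, 5}  B6 = {3, 5}  B7 = {3, 4}  B8 = {4, 6}  B9 = {1, 6}
Tree: B1–B2, B2–B3, B3–B4, B4–B5, B5–B6, B6–B7, B7–B8, B8–B9
Each bag holds 2 vertices, so the decomposition has width 1, which upper-bounds the treewidth. G has an edge, so its treewidth is at least 1. Therefore the treewidth is 1.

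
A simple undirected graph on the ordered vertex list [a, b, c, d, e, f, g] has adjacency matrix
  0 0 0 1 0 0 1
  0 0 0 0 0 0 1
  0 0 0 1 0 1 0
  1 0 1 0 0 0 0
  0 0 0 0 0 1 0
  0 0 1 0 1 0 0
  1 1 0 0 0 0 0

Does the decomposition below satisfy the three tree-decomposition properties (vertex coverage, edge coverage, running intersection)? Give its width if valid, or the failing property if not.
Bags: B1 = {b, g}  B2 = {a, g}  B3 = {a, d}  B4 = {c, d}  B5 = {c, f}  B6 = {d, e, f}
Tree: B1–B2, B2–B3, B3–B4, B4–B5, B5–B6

A tree decomposition must satisfy three properties: every vertex lies in some bag; for every edge, both endpoints lie together in some bag; and for every vertex, the bags containing it form a connected subtree. Here bags containing vertex d are not connected in the tree, so the decomposition is invalid.

No — bags containing vertex d are not connected in the tree.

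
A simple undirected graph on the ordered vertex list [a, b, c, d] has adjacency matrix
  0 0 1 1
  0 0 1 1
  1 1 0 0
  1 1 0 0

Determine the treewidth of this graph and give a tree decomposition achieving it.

Treewidth 2.
One such decomposition:
Bags: B1 = {a, c, d}  B2 = {b, c, d}
Tree: B1–B2

The largest bag has 3 vertices, giving width 2; this decomposition certifies tw(G) ≤ 2. The edges c–a–d–b–c form a cycle, so G is not a tree and its treewidth is at least 2. Combining the bounds, tw(G) = 2.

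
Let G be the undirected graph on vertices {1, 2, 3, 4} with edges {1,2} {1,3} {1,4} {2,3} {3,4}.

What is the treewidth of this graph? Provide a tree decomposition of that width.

Every bag has size at most 3, so the width is 3 − 1 = 2 and tw(G) ≤ 2. On the other hand G contains the 3-clique {1, 2, 3}. A clique must lie in a single bag of any decomposition, so no decomposition can have width below 2. Therefore the treewidth is 2.

Treewidth 2.
One such decomposition:
Bags: B1 = {1, 3, 4}  B2 = {1, 2, 3}
Tree: B1–B2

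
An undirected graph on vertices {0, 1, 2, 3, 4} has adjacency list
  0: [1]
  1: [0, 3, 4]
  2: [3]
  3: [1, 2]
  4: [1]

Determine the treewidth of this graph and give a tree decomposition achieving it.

Every bag has size at most 2, so the width is 2 − 1 = 1 and tw(G) ≤ 1. G has an edge, so its treewidth is at least 1. Hence tw(G) = 1 exactly.

Treewidth 1.
One optimal decomposition is:
Bags: B1 = {1, 3}  B2 = {2, 3}  B3 = {0, 1}  B4 = {1, 4}
Tree: B1–B2, B1–B3, B1–B4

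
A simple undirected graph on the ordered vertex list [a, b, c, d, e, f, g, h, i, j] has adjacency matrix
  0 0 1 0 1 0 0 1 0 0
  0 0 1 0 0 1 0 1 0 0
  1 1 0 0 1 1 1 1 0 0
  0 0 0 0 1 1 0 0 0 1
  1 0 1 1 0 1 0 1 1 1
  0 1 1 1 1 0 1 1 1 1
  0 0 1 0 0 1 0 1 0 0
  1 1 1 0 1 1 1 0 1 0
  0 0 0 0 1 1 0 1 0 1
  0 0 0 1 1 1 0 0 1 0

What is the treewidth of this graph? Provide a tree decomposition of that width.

Treewidth 3.
One such decomposition:
Bags: B1 = {e, f, i, j}  B2 = {e, f, h, i}  B3 = {d, e, f, j}  B4 = {c, e, f, h}  B5 = {a, c, e, h}  B6 = {b, c, f, h}  B7 = {c, f, g, h}
Tree: B1–B2, B1–B3, B2–B4, B4–B5, B4–B6, B6–B7

Each bag holds 4 vertices, so the decomposition has width 3, which upper-bounds the treewidth. For the lower bound, the 4 vertices {a, c, e, h} are pairwise adjacent, and any tree decomposition puts a clique entirely inside one bag — forcing width ≥ 3. Therefore the treewidth is 3.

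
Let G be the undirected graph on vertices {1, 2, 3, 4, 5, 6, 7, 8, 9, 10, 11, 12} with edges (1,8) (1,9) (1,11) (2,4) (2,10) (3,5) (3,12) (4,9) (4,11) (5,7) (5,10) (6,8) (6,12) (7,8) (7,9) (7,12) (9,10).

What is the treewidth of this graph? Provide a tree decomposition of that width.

Each bag holds 4 vertices, so the decomposition has width 3, which upper-bounds the treewidth. For the lower bound: the 4 vertex sets {3,6,12}, {8}, {7}, {1,5,9,10} are disjoint, each induces a connected subgraph, and every pair is joined by at least one edge of G. Contracting each set to a single vertex therefore yields K_{4} as a minor, and since treewidth is minor-monotone, tw(G) ≥ tw(K_{4}) = 3. Combining the bounds, tw(G) = 3.

Treewidth 3.
Bags: B1 = {3, 6, 8, 12}  B2 = {3, 7, 8, 12}  B3 = {3, 5, 7, 8}  B4 = {1, 5, 7, 8}  B5 = {1, 5, 7, 9}  B6 = {1, 5, 9, 10}  B7 = {1, 9, 10, 11}  B8 = {4, 9, 10, 11}  B9 = {2, 4, 10, 11}
Tree: B1–B2, B2–B3, B3–B4, B4–B5, B5–B6, B6–B7, B7–B8, B8–B9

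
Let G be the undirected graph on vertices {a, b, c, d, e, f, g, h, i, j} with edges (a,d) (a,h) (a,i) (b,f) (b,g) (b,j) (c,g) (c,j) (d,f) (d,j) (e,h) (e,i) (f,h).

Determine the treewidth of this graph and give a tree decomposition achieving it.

Each bag holds 3 vertices, so the decomposition has width 2, which upper-bounds the treewidth. Since g–c–j–b–g is a cycle in G, G is not acyclic. Forests are exactly the graphs of treewidth ≤ 1, so tw(G) ≥ 2. Therefore the treewidth is 2.

Treewidth 2.
Bags: B1 = {b, c, g}  B2 = {b, c, j}  B3 = {b, f, j}  B4 = {d, f, j}  B5 = {d, f, h}  B6 = {a, d, h}  B7 = {a, e, h}  B8 = {a, e, i}
Tree: B1–B2, B2–B3, B3–B4, B4–B5, B5–B6, B6–B7, B7–B8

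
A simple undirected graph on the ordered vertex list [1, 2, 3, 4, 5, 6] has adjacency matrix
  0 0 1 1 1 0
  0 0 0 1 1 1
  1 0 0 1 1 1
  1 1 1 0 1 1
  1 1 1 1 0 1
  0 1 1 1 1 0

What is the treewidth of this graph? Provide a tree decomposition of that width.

The largest bag has 4 vertices, giving width 3; this decomposition certifies tw(G) ≤ 3. Conversely, {2, 4, 5, 6} is a clique of size 4, and the vertices of any clique must share a bag in every tree decomposition; so some bag has ≥ 4 vertices and tw(G) ≥ 3. The upper and lower bounds meet at 3, so that is the treewidth.

Treewidth 3.
One such decomposition:
Bags: B1 = {1, 3, 4, 5}  B2 = {3, 4, 5, 6}  B3 = {2, 4, 5, 6}
Tree: B1–B2, B2–B3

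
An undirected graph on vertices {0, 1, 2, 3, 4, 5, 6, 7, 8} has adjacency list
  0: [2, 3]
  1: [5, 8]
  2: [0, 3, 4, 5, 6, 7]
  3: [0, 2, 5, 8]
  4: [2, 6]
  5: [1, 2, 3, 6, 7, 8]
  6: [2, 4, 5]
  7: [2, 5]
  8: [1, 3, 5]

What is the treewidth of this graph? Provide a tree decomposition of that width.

Every bag has size at most 3, so the width is 3 − 1 = 2 and tw(G) ≤ 2. For the lower bound, the 3 vertices {1, 5, 8} are pairwise adjacent, and any tree decomposition puts a clique entirely inside one bag — forcing width ≥ 2. Combining the bounds, tw(G) = 2.

Treewidth 2.
Bags: B1 = {2, 4, 6}  B2 = {2, 5, 6}  B3 = {2, 3, 5}  B4 = {3, 5, 8}  B5 = {2, 5, 7}  B6 = {0, 2, 3}  B7 = {1, 5, 8}
Tree: B1–B2, B2–B3, B3–B4, B2–B5, B3–B6, B4–B7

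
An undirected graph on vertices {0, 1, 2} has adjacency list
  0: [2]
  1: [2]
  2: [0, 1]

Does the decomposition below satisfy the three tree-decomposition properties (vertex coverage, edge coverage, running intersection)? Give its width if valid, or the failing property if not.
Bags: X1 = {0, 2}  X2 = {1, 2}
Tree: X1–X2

Yes; width 1.

Checking the three conditions: (i) the bags cover all of {0, 1, 2}; (ii) for each edge, some bag contains both endpoints; (iii) the bags containing any fixed vertex form a subtree. All hold, so the decomposition is valid with width 2 − 1 = 1.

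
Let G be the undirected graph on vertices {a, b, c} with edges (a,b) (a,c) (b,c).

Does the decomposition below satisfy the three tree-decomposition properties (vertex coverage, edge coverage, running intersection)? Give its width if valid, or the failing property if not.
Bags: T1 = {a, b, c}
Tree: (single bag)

Yes; width 2.

Every vertex of G appears in some bag (union = {a, b, c}); every edge is covered by a bag; and for each vertex v the set of bags containing v is connected in the bag tree. The decomposition is therefore valid. The largest bag has 3 vertices, so the width is 2.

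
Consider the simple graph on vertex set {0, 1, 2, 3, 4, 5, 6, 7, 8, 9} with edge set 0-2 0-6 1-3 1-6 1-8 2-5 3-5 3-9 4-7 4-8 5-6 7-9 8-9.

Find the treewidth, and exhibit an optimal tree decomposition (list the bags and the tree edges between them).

Treewidth 2.
One such decomposition:
Bags: B1 = {4, 7, 9}  B2 = {4, 8, 9}  B3 = {3, 8, 9}  B4 = {1, 3, 8}  B5 = {1, 3, 5}  B6 = {1, 5, 6}  B7 = {2, 5, 6}  B8 = {0, 2, 6}
Tree: B1–B2, B2–B3, B3–B4, B4–B5, B5–B6, B6–B7, B7–B8

Every bag has size at most 3, so the width is 3 − 1 = 2 and tw(G) ≤ 2. Since 7–4–8–9–7 is a cycle in G, G is not acyclic. Forests are exactly the graphs of treewidth ≤ 1, so tw(G) ≥ 2. The upper and lower bounds meet at 2, so that is the treewidth.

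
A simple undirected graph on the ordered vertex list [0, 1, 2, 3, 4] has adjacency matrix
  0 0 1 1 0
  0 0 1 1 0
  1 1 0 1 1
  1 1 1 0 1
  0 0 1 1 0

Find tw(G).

A width-2 tree decomposition is:
Bags: B1 = {0, 2, 3}  B2 = {2, 3, 4}  B3 = {1, 2, 3}
Tree: B1–B2, B2–B3
The largest bag has 3 vertices, giving width 2; this decomposition certifies tw(G) ≤ 2. Conversely, {0, 2, 3} is a clique of size 3, and the vertices of any clique must share a bag in every tree decomposition; so some bag has ≥ 3 vertices and tw(G) ≥ 2. Combining the bounds, tw(G) = 2.

2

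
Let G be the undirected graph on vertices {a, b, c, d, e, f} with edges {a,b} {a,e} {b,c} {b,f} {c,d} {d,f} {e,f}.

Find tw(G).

A width-2 tree decomposition is:
Bags: B1 = {a, e, f}  B2 = {a, b, f}  B3 = {b, d, f}  B4 = {b, c, d}
Tree: B1–B2, B2–B3, B3–B4
Every bag has size at most 3, so the width is 3 − 1 = 2 and tw(G) ≤ 2. For the lower bound, G contains the cycle e–a–b–f–e, so G is not a forest; only forests have treewidth ≤ 1, hence tw(G) ≥ 2. Combining the bounds, tw(G) = 2.

2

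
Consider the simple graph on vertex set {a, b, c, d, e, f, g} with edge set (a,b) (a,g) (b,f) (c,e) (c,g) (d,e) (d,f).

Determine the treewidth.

A width-2 tree decomposition is:
Bags: B1 = {d, e, f}  B2 = {b, e, f}  B3 = {a, b, e}  B4 = {a, e, g}  B5 = {c, e, g}
Tree: B1–B2, B2–B3, B3–B4, B4–B5
Every bag has size at most 3, so the width is 3 − 1 = 2 and tw(G) ≤ 2. The edges e–d–f–b–a–g–c–e form a cycle, so G is not a tree and its treewidth is at least 2. Therefore the treewidth is 2.

2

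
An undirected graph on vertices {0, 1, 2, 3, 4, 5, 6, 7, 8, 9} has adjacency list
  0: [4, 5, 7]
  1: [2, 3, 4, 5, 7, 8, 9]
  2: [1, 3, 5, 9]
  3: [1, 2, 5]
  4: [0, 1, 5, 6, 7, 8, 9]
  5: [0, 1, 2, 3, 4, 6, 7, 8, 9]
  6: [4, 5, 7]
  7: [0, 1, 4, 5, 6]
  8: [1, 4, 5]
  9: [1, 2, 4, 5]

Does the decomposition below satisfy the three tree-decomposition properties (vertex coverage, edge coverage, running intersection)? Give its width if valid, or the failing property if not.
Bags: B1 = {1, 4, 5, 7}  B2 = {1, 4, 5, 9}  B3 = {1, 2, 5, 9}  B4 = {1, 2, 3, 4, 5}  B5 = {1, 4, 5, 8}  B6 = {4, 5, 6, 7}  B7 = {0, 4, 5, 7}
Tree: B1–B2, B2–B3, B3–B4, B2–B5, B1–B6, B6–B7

A tree decomposition must satisfy three properties: every vertex lies in some bag; for every edge, both endpoints lie together in some bag; and for every vertex, the bags containing it form a connected subtree. Here bags containing vertex 4 are not connected in the tree, so the decomposition is invalid.

No — bags containing vertex 4 are not connected in the tree.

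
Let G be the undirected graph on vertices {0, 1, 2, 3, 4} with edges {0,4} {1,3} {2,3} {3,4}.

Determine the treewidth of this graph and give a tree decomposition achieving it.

Each bag holds 2 vertices, so the decomposition has width 1, which upper-bounds the treewidth. G has an edge, so its treewidth is at least 1. Therefore the treewidth is 1.

Treewidth 1.
Bags: B1 = {3, 4}  B2 = {1, 3}  B3 = {0, 4}  B4 = {2, 3}
Tree: B1–B2, B1–B3, B1–B4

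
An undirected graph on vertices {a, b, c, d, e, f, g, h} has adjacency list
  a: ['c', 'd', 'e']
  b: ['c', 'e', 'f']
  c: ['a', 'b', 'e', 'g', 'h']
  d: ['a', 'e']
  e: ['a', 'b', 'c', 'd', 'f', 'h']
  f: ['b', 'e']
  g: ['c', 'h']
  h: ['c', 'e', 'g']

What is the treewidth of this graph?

2

A width-2 tree decomposition is:
Bags: B1 = {a, c, e}  B2 = {a, d, e}  B3 = {b, c, e}  B4 = {b, e, f}  B5 = {c, e, h}  B6 = {c, g, h}
Tree: B1–B2, B1–B3, B3–B4, B3–B5, B5–B6
The largest bag has 3 vertices, giving width 2; this decomposition certifies tw(G) ≤ 2. Conversely, {c, g, h} is a clique of size 3, and the vertices of any clique must share a bag in every tree decomposition; so some bag has ≥ 3 vertices and tw(G) ≥ 2. Therefore the treewidth is 2.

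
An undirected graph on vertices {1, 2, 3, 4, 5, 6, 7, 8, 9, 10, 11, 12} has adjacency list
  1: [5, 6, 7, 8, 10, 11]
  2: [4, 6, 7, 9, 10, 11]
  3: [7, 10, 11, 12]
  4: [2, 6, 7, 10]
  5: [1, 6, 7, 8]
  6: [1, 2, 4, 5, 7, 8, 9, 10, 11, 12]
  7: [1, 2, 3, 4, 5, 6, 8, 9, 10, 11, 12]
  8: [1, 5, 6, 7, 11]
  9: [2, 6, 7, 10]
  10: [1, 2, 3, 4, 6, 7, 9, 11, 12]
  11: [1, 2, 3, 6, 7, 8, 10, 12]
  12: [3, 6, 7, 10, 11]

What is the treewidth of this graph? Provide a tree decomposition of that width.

Treewidth 4.
One optimal decomposition is:
Bags: B1 = {1, 6, 7, 8, 11}  B2 = {1, 5, 6, 7, 8}  B3 = {1, 6, 7, 10, 11}  B4 = {2, 6, 7, 10, 11}  B5 = {6, 7, 10, 11, 12}  B6 = {3, 7, 10, 11, 12}  B7 = {2, 4, 6, 7, 10}  B8 = {2, 6, 7, 9, 10}
Tree: B1–B2, B1–B3, B3–B4, B3–B5, B5–B6, B4–B7, B7–B8

Each bag holds 5 vertices, so the decomposition has width 4, which upper-bounds the treewidth. On the other hand G contains the 5-clique {3, 7, 10, 11, 12}. A clique must lie in a single bag of any decomposition, so no decomposition can have width below 4. The upper and lower bounds meet at 4, so that is the treewidth.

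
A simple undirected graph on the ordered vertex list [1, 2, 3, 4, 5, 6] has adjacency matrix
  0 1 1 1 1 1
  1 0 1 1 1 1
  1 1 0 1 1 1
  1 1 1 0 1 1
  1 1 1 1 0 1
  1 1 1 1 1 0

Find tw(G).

5

A width-5 tree decomposition is:
Bags: B1 = {1, 2, 3, 4, 5, 6}
Tree: (single bag)
A single bag containing all 6 vertices is trivially a valid decomposition of width 5. Conversely, {1, 2, 3, 4, 5, 6} is a clique of size 6, and the vertices of any clique must share a bag in every tree decomposition; so some bag has ≥ 6 vertices and tw(G) ≥ 5. The upper and lower bounds meet at 5, so that is the treewidth.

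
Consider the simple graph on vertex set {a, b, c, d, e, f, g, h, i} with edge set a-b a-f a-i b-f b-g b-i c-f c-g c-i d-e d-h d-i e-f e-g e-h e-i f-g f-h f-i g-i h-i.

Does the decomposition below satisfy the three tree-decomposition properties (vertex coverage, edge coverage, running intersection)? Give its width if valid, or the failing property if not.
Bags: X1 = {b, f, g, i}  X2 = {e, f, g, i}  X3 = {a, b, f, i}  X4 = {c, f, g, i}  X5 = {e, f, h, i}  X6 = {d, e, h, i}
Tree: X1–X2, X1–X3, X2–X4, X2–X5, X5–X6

Yes; width 3.

Vertex coverage: the bags together contain {a, b, c, d, e, f, g, h, i}, the full vertex set. Edge coverage: each edge of G has both endpoints in at least one bag. Running intersection: for every vertex, the bags containing it form a connected subtree. All three properties hold, so this is a valid tree decomposition of width max|bag| − 1 = 3, and hence tw(G) ≤ 3.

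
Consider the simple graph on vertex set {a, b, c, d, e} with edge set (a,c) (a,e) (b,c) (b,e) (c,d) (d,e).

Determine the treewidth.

2

A width-2 tree decomposition is:
Bags: B1 = {a, c, e}  B2 = {c, d, e}  B3 = {b, c, e}
Tree: B1–B2, B2–B3
The largest bag has 3 vertices, giving width 2; this decomposition certifies tw(G) ≤ 2. Since c–a–e–d–c is a cycle in G, G is not acyclic. Forests are exactly the graphs of treewidth ≤ 1, so tw(G) ≥ 2. The upper and lower bounds meet at 2, so that is the treewidth.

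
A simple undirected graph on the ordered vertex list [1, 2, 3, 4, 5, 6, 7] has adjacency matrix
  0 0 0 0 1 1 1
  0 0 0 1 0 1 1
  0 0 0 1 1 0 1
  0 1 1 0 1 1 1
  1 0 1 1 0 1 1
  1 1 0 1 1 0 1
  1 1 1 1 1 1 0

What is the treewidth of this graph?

A width-3 tree decomposition is:
Bags: B1 = {4, 5, 6, 7}  B2 = {3, 4, 5, 7}  B3 = {2, 4, 6, 7}  B4 = {1, 5, 6, 7}
Tree: B1–B2, B1–B3, B1–B4
Each bag holds 4 vertices, so the decomposition has width 3, which upper-bounds the treewidth. For the lower bound, the 4 vertices {1, 5, 6, 7} are pairwise adjacent, and any tree decomposition puts a clique entirely inside one bag — forcing width ≥ 3. Therefore the treewidth is 3.

3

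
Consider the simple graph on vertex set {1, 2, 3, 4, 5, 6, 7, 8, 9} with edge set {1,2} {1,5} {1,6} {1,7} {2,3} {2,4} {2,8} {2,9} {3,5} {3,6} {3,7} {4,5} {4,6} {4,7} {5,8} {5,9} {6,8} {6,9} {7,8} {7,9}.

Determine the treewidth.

4

A width-4 tree decomposition is:
Bags: B1 = {2, 3, 5, 6, 7}  B2 = {2, 4, 5, 6, 7}  B3 = {2, 5, 6, 7, 8}  B4 = {2, 5, 6, 7, 9}  B5 = {1, 2, 5, 6, 7}
Tree: B1–B2, B2–B3, B3–B4, B4–B5
The largest bag has 5 vertices, giving width 4; this decomposition certifies tw(G) ≤ 4. For the lower bound: the 5 vertex sets {3,6}, {2,4}, {7,8}, {5}, {9} are disjoint, each induces a connected subgraph, and every pair is joined by at least one edge of G. Contracting each set to a single vertex therefore yields K_{5} as a minor, and since treewidth is minor-monotone, tw(G) ≥ tw(K_{5}) = 4. The upper and lower bounds meet at 4, so that is the treewidth.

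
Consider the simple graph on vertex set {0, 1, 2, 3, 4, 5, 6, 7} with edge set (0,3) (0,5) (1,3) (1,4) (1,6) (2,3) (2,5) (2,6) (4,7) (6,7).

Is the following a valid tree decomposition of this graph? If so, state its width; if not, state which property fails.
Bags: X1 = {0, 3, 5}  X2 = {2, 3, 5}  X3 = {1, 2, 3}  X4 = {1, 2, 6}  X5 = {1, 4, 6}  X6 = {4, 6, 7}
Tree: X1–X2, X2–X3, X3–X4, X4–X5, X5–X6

Yes; width 2.

Checking the three conditions: (i) the bags cover all of {0, 1, 2, 3, 4, 5, 6, 7}; (ii) for each edge, some bag contains both endpoints; (iii) the bags containing any fixed vertex form a subtree. All hold, so the decomposition is valid with width 3 − 1 = 2.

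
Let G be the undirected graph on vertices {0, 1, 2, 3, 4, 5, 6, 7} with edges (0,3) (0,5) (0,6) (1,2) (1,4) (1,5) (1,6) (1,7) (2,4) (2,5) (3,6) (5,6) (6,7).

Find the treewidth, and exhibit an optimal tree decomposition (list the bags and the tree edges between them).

Treewidth 2.
Bags: B1 = {0, 5, 6}  B2 = {1, 5, 6}  B3 = {1, 2, 5}  B4 = {1, 6, 7}  B5 = {0, 3, 6}  B6 = {1, 2, 4}
Tree: B1–B2, B2–B3, B2–B4, B1–B5, B3–B6

Every bag has size at most 3, so the width is 3 − 1 = 2 and tw(G) ≤ 2. For the lower bound, the 3 vertices {0, 3, 6} are pairwise adjacent, and any tree decomposition puts a clique entirely inside one bag — forcing width ≥ 2. Hence tw(G) = 2 exactly.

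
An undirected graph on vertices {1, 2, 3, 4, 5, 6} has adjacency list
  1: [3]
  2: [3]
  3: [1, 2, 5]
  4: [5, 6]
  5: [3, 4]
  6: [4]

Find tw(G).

A width-1 tree decomposition is:
Bags: B1 = {3, 5}  B2 = {2, 3}  B3 = {4, 5}  B4 = {4, 6}  B5 = {1, 3}
Tree: B1–B2, B1–B3, B3–B4, B2–B5
Every bag has size at most 2, so the width is 2 − 1 = 1 and tw(G) ≤ 1. Since G has at least one edge (e.g. 5–3), it is not an edgeless graph, so tw(G) ≥ 1. Hence tw(G) = 1 exactly.

1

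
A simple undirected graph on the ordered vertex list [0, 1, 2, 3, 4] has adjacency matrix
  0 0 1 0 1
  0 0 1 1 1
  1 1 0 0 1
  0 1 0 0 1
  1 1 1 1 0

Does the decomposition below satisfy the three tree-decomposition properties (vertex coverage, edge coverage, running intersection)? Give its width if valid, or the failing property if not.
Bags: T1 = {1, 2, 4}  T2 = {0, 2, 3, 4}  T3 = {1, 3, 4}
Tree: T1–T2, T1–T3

A tree decomposition must satisfy three properties: every vertex lies in some bag; for every edge, both endpoints lie together in some bag; and for every vertex, the bags containing it form a connected subtree. Here bags containing vertex 3 are not connected in the tree, so the decomposition is invalid.

No — bags containing vertex 3 are not connected in the tree.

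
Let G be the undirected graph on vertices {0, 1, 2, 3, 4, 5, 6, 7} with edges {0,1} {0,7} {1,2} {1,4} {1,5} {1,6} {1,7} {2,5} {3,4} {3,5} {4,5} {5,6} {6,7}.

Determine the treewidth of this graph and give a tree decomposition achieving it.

Each bag holds 3 vertices, so the decomposition has width 2, which upper-bounds the treewidth. Conversely, {0, 1, 7} is a clique of size 3, and the vertices of any clique must share a bag in every tree decomposition; so some bag has ≥ 3 vertices and tw(G) ≥ 2. The upper and lower bounds meet at 2, so that is the treewidth.

Treewidth 2.
One such decomposition:
Bags: B1 = {1, 2, 5}  B2 = {1, 4, 5}  B3 = {3, 4, 5}  B4 = {1, 5, 6}  B5 = {1, 6, 7}  B6 = {0, 1, 7}
Tree: B1–B2, B2–B3, B1–B4, B4–B5, B5–B6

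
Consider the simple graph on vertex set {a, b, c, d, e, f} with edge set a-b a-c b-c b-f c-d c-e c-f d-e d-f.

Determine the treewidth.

A width-2 tree decomposition is:
Bags: B1 = {c, d, f}  B2 = {c, d, e}  B3 = {b, c, f}  B4 = {a, b, c}
Tree: B1–B2, B1–B3, B3–B4
Every bag has size at most 3, so the width is 3 − 1 = 2 and tw(G) ≤ 2. For the lower bound, the 3 vertices {c, d, e} are pairwise adjacent, and any tree decomposition puts a clique entirely inside one bag — forcing width ≥ 2. Combining the bounds, tw(G) = 2.

2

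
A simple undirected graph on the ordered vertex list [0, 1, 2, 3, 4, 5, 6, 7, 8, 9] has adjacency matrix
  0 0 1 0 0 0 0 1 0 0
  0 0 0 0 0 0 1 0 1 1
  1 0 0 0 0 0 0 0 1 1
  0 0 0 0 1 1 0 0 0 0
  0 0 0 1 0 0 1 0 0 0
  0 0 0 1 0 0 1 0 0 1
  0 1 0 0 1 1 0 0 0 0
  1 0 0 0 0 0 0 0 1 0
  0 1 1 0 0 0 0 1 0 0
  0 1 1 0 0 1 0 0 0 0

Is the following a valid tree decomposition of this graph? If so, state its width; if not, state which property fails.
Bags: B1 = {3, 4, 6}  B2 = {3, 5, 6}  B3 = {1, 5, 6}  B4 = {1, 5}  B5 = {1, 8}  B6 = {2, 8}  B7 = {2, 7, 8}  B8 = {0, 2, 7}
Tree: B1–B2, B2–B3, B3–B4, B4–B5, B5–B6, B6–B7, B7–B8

No — vertex 9 appears in no bag.

A tree decomposition must satisfy three properties: every vertex lies in some bag; for every edge, both endpoints lie together in some bag; and for every vertex, the bags containing it form a connected subtree. Here vertex 9 appears in no bag, so the decomposition is invalid.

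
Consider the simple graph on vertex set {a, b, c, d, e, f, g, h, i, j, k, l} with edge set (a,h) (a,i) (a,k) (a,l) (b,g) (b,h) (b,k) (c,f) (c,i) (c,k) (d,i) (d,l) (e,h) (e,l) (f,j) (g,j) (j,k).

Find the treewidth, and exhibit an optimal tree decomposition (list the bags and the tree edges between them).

The largest bag has 4 vertices, giving width 3; this decomposition certifies tw(G) ≤ 3. For the lower bound: the 4 vertex sets {d,e,l}, {h}, {a}, {b,c,i,k} are disjoint, each induces a connected subgraph, and every pair is joined by at least one edge of G. Contracting each set to a single vertex therefore yields K_{4} as a minor, and since treewidth is minor-monotone, tw(G) ≥ tw(K_{4}) = 3. Therefore the treewidth is 3.

Treewidth 3.
One such decomposition:
Bags: B1 = {d, e, h, l}  B2 = {a, d, h, l}  B3 = {a, d, h, i}  B4 = {a, b, h, i}  B5 = {a, b, i, k}  B6 = {b, c, i, k}  B7 = {b, c, g, k}  B8 = {c, g, j, k}  B9 = {c, f, g, j}
Tree: B1–B2, B2–B3, B3–B4, B4–B5, B5–B6, B6–B7, B7–B8, B8–B9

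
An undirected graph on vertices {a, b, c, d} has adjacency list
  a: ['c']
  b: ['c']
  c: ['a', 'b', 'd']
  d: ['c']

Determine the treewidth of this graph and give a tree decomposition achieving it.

Every bag has size at most 2, so the width is 2 − 1 = 1 and tw(G) ≤ 1. Since G has at least one edge (e.g. c–a), it is not an edgeless graph, so tw(G) ≥ 1. Therefore the treewidth is 1.

Treewidth 1.
One optimal decomposition is:
Bags: B1 = {a, c}  B2 = {c, d}  B3 = {b, c}
Tree: B1–B2, B2–B3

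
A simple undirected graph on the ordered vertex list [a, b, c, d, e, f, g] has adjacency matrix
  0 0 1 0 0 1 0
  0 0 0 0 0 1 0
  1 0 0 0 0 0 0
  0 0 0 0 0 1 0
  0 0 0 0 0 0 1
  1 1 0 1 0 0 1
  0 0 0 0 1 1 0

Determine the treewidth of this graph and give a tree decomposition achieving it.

Treewidth 1.
Bags: B1 = {a, f}  B2 = {a, c}  B3 = {b, f}  B4 = {f, g}  B5 = {d, f}  B6 = {e, g}
Tree: B1–B2, B1–B3, B1–B4, B1–B5, B4–B6

Each bag holds 2 vertices, so the decomposition has width 1, which upper-bounds the treewidth. Any graph with an edge has treewidth ≥ 1, and G has the edge f–a. The upper and lower bounds meet at 1, so that is the treewidth.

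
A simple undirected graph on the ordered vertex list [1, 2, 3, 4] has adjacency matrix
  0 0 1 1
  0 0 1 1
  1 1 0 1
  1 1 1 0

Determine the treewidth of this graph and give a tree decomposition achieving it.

Each bag holds 3 vertices, so the decomposition has width 2, which upper-bounds the treewidth. For the lower bound, the 3 vertices {1, 3, 4} are pairwise adjacent, and any tree decomposition puts a clique entirely inside one bag — forcing width ≥ 2. Hence tw(G) = 2 exactly.

Treewidth 2.
One such decomposition:
Bags: B1 = {1, 3, 4}  B2 = {2, 3, 4}
Tree: B1–B2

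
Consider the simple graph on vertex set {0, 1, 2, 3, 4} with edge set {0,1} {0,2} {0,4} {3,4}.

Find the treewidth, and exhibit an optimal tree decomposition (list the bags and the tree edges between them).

Each bag holds 2 vertices, so the decomposition has width 1, which upper-bounds the treewidth. Any graph with an edge has treewidth ≥ 1, and G has the edge 0–4. Hence tw(G) = 1 exactly.

Treewidth 1.
Bags: B1 = {0, 4}  B2 = {0, 2}  B3 = {3, 4}  B4 = {0, 1}
Tree: B1–B2, B1–B3, B2–B4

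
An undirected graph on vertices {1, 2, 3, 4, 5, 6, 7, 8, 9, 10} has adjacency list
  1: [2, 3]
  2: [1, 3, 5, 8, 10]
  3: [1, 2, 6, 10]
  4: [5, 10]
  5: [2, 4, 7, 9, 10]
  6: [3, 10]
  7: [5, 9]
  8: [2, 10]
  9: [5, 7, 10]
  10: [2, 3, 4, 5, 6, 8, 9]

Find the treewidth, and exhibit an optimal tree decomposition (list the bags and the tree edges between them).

Treewidth 2.
One optimal decomposition is:
Bags: B1 = {2, 5, 10}  B2 = {2, 8, 10}  B3 = {2, 3, 10}  B4 = {4, 5, 10}  B5 = {5, 9, 10}  B6 = {1, 2, 3}  B7 = {5, 7, 9}  B8 = {3, 6, 10}
Tree: B1–B2, B2–B3, B1–B4, B4–B5, B3–B6, B5–B7, B3–B8

Every bag has size at most 3, so the width is 3 − 1 = 2 and tw(G) ≤ 2. Conversely, {1, 2, 3} is a clique of size 3, and the vertices of any clique must share a bag in every tree decomposition; so some bag has ≥ 3 vertices and tw(G) ≥ 2. Combining the bounds, tw(G) = 2.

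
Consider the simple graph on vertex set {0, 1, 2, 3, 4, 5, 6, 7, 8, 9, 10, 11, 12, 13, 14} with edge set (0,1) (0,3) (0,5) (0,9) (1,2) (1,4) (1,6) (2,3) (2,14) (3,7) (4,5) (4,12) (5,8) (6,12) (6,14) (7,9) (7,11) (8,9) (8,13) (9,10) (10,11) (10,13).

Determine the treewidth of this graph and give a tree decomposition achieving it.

Treewidth 3.
Bags: B1 = {4, 6, 12, 14}  B2 = {1, 4, 6, 14}  B3 = {1, 2, 4, 14}  B4 = {1, 2, 4, 5}  B5 = {0, 1, 2, 5}  B6 = {0, 2, 3, 5}  B7 = {0, 3, 5, 8}  B8 = {0, 3, 8, 9}  B9 = {3, 7, 8, 9}  B10 = {7, 8, 9, 13}  B11 = {7, 9, 10, 13}  B12 = {7, 10, 11, 13}
Tree: B1–B2, B2–B3, B3–B4, B4–B5, B5–B6, B6–B7, B7–B8, B8–B9, B9–B10, B10–B11, B11–B12

Every bag has size at most 4, so the width is 4 − 1 = 3 and tw(G) ≤ 3. For the lower bound: the 4 vertex sets {6,12,14}, {4}, {1}, {0,2,3,5} are disjoint, each induces a connected subgraph, and every pair is joined by at least one edge of G. Contracting each set to a single vertex therefore yields K_{4} as a minor, and since treewidth is minor-monotone, tw(G) ≥ tw(K_{4}) = 3. Combining the bounds, tw(G) = 3.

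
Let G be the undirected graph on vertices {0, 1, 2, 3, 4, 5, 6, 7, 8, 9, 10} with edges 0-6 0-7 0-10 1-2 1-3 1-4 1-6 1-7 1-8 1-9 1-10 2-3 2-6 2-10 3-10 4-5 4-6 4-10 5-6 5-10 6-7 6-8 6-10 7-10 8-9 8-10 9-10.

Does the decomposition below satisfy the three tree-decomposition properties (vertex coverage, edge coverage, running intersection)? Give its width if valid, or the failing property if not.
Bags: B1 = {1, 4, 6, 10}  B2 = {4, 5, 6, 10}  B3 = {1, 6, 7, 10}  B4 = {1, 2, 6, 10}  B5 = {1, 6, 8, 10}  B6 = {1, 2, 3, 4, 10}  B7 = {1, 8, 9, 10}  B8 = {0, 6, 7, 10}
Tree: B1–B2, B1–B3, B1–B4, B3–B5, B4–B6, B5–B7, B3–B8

No — bags containing vertex 4 are not connected in the tree.

A tree decomposition must satisfy three properties: every vertex lies in some bag; for every edge, both endpoints lie together in some bag; and for every vertex, the bags containing it form a connected subtree. Here bags containing vertex 4 are not connected in the tree, so the decomposition is invalid.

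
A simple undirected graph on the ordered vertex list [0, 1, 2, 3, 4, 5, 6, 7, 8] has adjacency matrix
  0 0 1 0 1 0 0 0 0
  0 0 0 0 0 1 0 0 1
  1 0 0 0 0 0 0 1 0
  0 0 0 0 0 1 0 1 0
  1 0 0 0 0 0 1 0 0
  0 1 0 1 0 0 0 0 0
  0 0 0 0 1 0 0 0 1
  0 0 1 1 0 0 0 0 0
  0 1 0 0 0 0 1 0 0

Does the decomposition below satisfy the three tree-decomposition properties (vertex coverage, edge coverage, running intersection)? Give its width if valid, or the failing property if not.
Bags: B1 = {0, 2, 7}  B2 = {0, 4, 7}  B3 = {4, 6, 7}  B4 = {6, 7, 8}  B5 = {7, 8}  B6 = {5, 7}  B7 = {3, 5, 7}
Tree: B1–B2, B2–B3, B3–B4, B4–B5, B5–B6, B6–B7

A tree decomposition must satisfy three properties: every vertex lies in some bag; for every edge, both endpoints lie together in some bag; and for every vertex, the bags containing it form a connected subtree. Here vertex 1 appears in no bag, so the decomposition is invalid.

No — vertex 1 appears in no bag.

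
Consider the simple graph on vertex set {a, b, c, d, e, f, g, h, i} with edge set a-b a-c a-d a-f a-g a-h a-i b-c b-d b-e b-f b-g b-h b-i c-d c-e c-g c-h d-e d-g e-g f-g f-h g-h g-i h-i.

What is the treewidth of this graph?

4

A width-4 tree decomposition is:
Bags: B1 = {b, c, d, e, g}  B2 = {a, b, c, d, g}  B3 = {a, b, c, g, h}  B4 = {a, b, g, h, i}  B5 = {a, b, f, g, h}
Tree: B1–B2, B2–B3, B3–B4, B4–B5
Each bag holds 5 vertices, so the decomposition has width 4, which upper-bounds the treewidth. Conversely, {b, c, d, e, g} is a clique of size 5, and the vertices of any clique must share a bag in every tree decomposition; so some bag has ≥ 5 vertices and tw(G) ≥ 4. The upper and lower bounds meet at 4, so that is the treewidth.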